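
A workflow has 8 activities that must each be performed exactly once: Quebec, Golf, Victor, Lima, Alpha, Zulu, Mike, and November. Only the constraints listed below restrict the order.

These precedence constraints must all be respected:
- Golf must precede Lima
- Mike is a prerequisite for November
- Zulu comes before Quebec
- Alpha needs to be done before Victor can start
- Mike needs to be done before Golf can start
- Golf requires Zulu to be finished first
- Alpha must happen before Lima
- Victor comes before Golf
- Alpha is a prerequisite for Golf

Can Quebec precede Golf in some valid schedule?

Yes

No chain of constraints runs from Golf to Quebec, so Golf is not required to come first.
That means at least one valid schedule has Quebec before Golf.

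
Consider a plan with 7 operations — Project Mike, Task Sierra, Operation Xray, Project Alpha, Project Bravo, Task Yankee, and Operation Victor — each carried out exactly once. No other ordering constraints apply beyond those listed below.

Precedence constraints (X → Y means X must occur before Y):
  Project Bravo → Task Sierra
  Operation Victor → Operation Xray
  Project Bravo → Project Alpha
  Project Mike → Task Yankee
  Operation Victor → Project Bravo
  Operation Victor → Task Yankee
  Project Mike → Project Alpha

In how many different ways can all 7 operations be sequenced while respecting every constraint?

136

2 operations have no prerequisites (Project Mike, Operation Victor), so any of them could come first.
Systematically extending each partial ordering one operation at a time and counting, there are 136 complete orderings.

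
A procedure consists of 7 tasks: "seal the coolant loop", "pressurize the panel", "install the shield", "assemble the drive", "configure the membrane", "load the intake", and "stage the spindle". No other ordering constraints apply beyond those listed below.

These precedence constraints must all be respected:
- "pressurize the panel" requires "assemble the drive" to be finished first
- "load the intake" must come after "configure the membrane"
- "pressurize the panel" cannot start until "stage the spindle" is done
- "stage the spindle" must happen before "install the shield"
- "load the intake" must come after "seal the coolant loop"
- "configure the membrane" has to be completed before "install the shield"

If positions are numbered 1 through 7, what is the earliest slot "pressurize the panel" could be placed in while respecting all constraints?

Every task that must precede "pressurize the panel" has to come before it. Tracing all chains that end at "pressurize the panel", those tasks are: "assemble the drive", "stage the spindle" — 2 in total.
With 2 mandatory predecessors, the earliest "pressurize the panel" can sit is position 2+1 = 3, and placing just those 2 first achieves it.

3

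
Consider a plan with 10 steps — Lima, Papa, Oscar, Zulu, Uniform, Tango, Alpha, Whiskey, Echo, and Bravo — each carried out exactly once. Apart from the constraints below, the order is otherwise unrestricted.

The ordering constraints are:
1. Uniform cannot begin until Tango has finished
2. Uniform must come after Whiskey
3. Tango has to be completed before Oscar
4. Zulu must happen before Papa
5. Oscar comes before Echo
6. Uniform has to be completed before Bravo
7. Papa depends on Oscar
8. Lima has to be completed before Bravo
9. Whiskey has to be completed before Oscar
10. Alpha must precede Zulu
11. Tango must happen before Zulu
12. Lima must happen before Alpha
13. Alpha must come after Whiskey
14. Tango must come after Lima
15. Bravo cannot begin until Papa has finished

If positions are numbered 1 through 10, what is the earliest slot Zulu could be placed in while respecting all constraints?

5

Every step that must precede Zulu has to come before it. Tracing all chains that end at Zulu, those steps are: Lima, Tango, Alpha, Whiskey — 4 in total.
With 4 mandatory predecessors, the earliest Zulu can sit is position 4+1 = 5, and placing just those 4 first achieves it.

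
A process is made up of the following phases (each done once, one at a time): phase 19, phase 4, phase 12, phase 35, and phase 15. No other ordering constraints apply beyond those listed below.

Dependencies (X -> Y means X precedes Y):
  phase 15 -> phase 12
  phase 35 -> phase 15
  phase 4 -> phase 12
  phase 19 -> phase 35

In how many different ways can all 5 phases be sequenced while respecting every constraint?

2 phases have no prerequisites (phase 19, phase 4), so any of them could come first.
Systematically extending each partial ordering one phase at a time and counting, there are 4 complete orderings.

4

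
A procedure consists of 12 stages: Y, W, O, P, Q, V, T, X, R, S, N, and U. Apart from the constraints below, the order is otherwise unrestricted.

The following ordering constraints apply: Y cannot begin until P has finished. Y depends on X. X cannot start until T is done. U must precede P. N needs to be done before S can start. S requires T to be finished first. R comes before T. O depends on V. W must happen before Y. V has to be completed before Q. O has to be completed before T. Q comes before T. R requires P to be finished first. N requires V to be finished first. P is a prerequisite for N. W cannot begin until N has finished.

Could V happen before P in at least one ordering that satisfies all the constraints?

Yes

Nothing in the constraints forces P before V — there is no chain from P to V.
That means at least one valid schedule has V before P.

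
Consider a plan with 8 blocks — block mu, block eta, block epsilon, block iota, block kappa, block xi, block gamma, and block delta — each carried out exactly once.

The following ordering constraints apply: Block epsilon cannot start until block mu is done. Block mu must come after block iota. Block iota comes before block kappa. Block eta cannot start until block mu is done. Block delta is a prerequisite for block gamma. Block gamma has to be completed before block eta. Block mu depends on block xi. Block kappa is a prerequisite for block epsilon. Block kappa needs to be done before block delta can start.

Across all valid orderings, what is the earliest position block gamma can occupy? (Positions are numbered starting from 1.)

Working backwards through the constraints from block gamma, its full set of required predecessors is block iota, block kappa, block delta — 3 of them.
So at minimum 3 blocks come before block gamma, putting block gamma no earlier than position 4. That position is achievable by scheduling exactly those predecessors first.

4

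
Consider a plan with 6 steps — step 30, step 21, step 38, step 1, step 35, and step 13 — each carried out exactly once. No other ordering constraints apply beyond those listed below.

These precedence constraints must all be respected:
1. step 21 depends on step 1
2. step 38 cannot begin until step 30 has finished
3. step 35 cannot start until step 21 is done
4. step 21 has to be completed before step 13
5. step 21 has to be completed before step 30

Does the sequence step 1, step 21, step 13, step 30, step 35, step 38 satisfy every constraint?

Yes

Every stated constraint is respected: step 21 sits at position 2, ahead of step 35 at position 5, and each of the other listed pairs likewise has the predecessor earlier in the sequence.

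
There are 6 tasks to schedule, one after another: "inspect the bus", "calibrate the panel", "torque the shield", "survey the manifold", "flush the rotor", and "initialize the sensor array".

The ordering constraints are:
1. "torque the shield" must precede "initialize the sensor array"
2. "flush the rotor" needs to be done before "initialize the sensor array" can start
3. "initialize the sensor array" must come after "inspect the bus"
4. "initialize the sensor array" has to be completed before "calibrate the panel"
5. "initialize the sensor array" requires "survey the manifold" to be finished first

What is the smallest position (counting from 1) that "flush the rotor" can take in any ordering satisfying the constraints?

1

"flush the rotor" has no prerequisites at all, so it can go in position 1.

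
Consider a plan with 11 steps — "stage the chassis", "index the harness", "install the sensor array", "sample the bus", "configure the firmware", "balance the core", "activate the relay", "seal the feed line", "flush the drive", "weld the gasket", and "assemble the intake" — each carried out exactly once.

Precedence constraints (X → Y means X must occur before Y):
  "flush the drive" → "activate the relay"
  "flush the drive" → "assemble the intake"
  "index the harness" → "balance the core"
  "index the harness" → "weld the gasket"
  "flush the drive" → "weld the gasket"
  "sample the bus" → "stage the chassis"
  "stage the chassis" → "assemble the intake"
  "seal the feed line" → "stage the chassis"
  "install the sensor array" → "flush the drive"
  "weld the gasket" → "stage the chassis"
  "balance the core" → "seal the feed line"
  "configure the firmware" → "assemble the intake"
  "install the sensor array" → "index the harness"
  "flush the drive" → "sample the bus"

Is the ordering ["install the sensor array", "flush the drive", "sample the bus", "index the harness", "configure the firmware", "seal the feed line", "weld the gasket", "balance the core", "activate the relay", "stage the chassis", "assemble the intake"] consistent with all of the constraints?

Here "balance the core" comes after "seal the feed line".
Since "balance the core" is required before "seal the feed line", the ordering is invalid.

No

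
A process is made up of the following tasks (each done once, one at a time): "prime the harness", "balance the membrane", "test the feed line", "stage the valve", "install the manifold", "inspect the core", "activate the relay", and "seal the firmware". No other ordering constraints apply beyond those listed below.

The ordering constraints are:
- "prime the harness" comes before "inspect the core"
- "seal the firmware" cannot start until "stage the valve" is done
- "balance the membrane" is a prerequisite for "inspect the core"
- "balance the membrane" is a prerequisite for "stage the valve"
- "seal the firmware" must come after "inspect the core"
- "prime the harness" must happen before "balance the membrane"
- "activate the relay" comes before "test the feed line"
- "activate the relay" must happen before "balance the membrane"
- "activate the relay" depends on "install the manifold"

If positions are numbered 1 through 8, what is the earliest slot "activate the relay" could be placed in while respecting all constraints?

2

The only task forced before "activate the relay" (directly or transitively) is "install the manifold".
So at minimum 1 task comes before "activate the relay", putting "activate the relay" no earlier than position 2. That position is achievable by scheduling exactly that predecessor first.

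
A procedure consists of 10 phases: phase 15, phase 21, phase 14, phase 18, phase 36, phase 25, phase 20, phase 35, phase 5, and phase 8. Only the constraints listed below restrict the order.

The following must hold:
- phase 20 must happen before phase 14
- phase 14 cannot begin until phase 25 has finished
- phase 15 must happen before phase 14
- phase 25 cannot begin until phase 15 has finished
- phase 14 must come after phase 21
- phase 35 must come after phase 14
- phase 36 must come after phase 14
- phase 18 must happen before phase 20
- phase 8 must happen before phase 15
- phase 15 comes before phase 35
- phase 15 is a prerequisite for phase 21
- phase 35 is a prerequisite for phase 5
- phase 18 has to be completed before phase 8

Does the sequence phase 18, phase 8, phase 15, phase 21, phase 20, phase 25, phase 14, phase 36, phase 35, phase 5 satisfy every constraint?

Every stated constraint is respected: phase 15 sits at position 3, ahead of phase 35 at position 9, and each of the other listed pairs likewise has the predecessor earlier in the sequence.

Yes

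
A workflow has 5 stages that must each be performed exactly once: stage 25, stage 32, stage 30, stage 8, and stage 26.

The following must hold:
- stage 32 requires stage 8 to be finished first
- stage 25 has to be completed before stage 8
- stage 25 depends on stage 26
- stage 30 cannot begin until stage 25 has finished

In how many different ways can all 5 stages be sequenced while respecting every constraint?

Stage 26 is the only stage with nothing required before it, so every ordering starts there.
Enumerating by repeatedly choosing an available stage (one whose prerequisites are all placed) gives 3 distinct complete orderings.

3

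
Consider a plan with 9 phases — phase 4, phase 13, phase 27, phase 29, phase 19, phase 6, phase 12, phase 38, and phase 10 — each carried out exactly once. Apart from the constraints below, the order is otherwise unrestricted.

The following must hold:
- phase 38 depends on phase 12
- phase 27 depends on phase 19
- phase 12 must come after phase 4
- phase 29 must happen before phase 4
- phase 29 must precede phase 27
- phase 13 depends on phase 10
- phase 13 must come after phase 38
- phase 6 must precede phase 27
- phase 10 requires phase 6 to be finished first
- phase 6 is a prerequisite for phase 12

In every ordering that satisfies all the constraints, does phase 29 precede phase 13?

Yes

Tracing the constraints gives a chain: phase 29 → phase 4 → phase 12 → phase 38 → phase 13.
So phase 29 must precede phase 13 in any valid ordering.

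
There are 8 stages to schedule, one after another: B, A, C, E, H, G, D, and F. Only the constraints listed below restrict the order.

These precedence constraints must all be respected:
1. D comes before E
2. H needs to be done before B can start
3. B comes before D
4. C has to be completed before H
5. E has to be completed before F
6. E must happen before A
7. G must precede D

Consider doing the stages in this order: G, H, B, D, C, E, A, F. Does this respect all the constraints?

Here C comes after H.
Since C is required before H, the ordering is invalid.

No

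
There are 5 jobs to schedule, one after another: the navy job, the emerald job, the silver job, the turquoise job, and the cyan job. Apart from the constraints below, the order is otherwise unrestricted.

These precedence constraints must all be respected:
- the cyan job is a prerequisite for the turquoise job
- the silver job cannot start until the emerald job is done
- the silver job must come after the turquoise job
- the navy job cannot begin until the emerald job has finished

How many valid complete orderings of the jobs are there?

9

The jobs with no prerequisites are the emerald job, the cyan job; any of them can be placed first.
Counting all ways to extend the partial order to a total order gives 9.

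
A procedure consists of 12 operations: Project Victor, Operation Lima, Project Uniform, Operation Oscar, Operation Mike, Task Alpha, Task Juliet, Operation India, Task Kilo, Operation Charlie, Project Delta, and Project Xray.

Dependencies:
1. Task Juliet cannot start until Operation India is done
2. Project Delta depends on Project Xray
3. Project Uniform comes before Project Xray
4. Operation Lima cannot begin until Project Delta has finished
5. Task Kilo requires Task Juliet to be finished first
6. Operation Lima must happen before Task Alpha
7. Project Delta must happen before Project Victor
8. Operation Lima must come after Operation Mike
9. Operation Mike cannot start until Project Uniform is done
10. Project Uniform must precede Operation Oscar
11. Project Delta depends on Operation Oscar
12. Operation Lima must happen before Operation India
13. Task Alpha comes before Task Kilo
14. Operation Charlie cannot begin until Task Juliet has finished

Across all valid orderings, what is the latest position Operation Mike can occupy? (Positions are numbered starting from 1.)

The operations that are forced after Operation Mike, directly or by a chain of constraints, are Operation Lima, Task Alpha, Task Juliet, Operation India, Task Kilo, Operation Charlie. That's 6 operations.
So at least 6 operations follow Operation Mike, putting Operation Mike no later than position 6. That position is achievable by scheduling everything else first.

6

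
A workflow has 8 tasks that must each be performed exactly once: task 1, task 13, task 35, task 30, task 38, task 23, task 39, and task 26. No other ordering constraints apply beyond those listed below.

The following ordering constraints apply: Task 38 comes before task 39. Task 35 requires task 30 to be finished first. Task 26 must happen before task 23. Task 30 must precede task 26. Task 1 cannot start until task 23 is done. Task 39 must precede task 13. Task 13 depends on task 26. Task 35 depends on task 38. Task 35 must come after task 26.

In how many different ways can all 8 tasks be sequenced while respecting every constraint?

2 tasks have no prerequisites (task 30, task 38), so any of them could come first.
Enumerating by repeatedly choosing an available task (one whose prerequisites are all placed) gives 141 distinct complete orderings.

141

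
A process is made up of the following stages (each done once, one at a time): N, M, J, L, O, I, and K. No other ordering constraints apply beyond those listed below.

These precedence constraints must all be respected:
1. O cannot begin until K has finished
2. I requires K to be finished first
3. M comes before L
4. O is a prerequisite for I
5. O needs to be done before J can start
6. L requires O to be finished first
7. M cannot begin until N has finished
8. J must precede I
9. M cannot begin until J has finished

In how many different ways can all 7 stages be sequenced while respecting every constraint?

The stages with no prerequisites are N, K; any of them can be placed first.
Enumerating by repeatedly choosing an available stage (one whose prerequisites are all placed) gives 13 distinct complete orderings.

13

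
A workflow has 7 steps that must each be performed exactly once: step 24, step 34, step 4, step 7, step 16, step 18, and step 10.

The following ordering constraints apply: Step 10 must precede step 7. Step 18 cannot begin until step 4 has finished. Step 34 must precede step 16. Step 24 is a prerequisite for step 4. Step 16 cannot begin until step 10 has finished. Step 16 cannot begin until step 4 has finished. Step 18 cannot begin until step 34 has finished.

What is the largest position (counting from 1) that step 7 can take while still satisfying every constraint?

Nothing depends on step 7, so it can be the final step, position 7.

7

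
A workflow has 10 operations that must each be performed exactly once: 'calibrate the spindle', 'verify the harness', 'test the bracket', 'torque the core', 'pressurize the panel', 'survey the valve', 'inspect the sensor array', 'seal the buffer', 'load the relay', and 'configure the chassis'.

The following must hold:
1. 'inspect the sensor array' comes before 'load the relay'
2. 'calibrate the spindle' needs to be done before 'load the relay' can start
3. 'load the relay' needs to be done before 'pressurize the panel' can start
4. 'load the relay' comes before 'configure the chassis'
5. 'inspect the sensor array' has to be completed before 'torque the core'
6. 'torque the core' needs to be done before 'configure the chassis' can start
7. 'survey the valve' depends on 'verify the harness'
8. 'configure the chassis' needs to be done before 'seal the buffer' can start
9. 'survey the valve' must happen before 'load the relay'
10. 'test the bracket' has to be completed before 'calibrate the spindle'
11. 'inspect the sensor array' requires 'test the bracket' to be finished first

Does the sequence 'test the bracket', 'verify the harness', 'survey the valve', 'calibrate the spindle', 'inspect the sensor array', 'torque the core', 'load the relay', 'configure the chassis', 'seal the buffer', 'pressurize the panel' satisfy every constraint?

Checking each listed constraint against this order: for instance, 'survey the valve' is in position 3 and 'load the relay' in position 7, so that constraint holds — and the remaining constraints check out the same way.

Yes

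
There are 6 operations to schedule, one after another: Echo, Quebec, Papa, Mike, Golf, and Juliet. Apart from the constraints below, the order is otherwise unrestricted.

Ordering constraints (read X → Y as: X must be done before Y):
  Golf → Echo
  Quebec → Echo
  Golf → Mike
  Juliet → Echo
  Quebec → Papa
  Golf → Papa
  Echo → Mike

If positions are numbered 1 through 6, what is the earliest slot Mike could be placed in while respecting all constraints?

5

The operations that are forced before Mike, directly or transitively, are Echo, Quebec, Golf, Juliet. That's 4 operations.
With 4 mandatory predecessors, the earliest Mike can sit is position 4+1 = 5, and placing just those 4 first achieves it.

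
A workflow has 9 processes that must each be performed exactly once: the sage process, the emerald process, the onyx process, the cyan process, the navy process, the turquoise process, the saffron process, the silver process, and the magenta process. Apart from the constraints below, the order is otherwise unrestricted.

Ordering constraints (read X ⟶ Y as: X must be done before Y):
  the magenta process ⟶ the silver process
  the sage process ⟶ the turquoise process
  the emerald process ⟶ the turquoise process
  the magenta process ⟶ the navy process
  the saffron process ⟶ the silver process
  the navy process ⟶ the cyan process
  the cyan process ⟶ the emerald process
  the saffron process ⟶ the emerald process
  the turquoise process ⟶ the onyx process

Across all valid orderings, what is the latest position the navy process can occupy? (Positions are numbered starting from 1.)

Every process that must follow the navy process has to come after it. Tracing all chains starting from the navy process, those processes are: the emerald process, the onyx process, the cyan process, the turquoise process — 4 in total.
So at least 4 processes follow the navy process, putting the navy process no later than position 5. That position is achievable by scheduling everything else first.

5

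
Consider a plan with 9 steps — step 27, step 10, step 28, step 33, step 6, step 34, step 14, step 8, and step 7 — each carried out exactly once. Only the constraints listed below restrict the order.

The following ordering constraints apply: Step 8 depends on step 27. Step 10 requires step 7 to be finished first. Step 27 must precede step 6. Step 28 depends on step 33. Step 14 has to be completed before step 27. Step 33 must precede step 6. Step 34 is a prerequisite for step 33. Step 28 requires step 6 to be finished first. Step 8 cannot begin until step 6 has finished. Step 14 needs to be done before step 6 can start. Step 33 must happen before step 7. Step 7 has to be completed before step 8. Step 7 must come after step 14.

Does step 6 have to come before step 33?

There is a chain step 33 → step 6, which puts step 33 before step 6.
So step 6 never precedes step 33.

No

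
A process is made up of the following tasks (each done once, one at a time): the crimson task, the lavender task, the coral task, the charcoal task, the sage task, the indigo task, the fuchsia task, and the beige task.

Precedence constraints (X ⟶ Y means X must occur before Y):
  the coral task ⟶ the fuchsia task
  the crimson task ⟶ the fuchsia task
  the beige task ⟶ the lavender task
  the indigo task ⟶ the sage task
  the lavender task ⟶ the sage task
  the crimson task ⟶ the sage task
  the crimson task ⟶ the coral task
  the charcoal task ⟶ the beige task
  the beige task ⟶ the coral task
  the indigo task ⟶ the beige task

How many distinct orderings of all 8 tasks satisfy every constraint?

The tasks with no prerequisites are the crimson task, the charcoal task, the indigo task; any of them can be placed first.
Enumerating by repeatedly choosing an available task (one whose prerequisites are all placed) gives 54 distinct complete orderings.

54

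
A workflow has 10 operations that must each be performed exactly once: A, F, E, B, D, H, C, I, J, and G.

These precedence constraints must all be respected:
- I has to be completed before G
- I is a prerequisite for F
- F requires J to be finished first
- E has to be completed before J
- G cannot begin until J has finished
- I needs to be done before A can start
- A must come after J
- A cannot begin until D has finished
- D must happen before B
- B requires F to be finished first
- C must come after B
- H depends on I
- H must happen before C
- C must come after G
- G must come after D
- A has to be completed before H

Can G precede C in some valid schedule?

The constraints force G before C, so yes — every valid ordering has G earlier.

Yes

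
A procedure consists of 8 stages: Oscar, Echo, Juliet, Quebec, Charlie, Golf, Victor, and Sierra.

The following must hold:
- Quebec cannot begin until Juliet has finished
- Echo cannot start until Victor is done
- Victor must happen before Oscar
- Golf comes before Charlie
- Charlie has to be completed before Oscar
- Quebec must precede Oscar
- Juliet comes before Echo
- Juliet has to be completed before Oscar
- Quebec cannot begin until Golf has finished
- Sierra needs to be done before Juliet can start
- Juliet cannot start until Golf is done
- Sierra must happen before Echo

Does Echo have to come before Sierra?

The constraints actually force Sierra before Echo (via Sierra → Echo), not the other way around.
So Echo does not have to come before Sierra — it cannot.

No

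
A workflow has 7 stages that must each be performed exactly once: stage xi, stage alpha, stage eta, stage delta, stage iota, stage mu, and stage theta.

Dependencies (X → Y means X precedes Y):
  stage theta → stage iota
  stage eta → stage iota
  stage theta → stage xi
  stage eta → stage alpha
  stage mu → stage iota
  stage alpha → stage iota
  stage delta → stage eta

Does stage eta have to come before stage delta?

No

The constraints actually force stage delta before stage eta (via stage delta → stage eta), not the other way around.
So stage eta never precedes stage delta.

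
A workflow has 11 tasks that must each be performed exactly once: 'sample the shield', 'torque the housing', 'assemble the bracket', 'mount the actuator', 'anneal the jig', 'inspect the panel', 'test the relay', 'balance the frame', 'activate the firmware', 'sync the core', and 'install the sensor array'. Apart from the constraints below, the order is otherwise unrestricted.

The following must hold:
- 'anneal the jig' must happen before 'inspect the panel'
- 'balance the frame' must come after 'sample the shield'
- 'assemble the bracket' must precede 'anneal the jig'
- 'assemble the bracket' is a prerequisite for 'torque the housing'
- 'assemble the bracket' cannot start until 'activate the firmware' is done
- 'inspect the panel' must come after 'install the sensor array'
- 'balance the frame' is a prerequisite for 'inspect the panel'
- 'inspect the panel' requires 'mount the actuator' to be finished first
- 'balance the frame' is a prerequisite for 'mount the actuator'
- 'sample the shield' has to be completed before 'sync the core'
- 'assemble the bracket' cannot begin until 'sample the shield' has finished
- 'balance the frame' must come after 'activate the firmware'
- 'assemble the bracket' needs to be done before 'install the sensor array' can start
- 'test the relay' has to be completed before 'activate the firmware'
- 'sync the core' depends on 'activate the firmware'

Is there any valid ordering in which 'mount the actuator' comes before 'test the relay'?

No

Following 'test the relay' → 'activate the firmware' → 'balance the frame' → 'mount the actuator', 'test the relay' must precede 'mount the actuator' in every valid ordering.
Hence 'mount the actuator' can never be scheduled before 'test the relay'.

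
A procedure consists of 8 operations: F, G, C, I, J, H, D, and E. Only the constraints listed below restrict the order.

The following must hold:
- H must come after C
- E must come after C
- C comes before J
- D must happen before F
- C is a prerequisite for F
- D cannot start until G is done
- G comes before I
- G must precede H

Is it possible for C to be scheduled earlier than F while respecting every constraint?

C is actually forced before F by the constraints, so certainly some valid ordering has C first.

Yes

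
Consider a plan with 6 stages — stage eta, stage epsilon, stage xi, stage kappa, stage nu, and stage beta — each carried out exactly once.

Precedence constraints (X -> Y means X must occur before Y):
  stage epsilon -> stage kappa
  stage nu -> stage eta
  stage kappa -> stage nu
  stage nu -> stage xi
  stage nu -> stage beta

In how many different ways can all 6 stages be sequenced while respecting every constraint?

6

Stage epsilon is the only stage with nothing required before it, so every ordering starts there.
Systematically extending each partial ordering one stage at a time and counting, there are 6 complete orderings.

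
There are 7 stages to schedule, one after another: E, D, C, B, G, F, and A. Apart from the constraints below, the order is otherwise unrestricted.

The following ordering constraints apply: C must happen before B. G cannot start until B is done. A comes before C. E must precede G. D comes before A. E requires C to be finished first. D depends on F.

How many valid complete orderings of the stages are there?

F is the only stage with nothing required before it, so every ordering starts there.
Counting all ways to extend the partial order to a total order gives 2.

2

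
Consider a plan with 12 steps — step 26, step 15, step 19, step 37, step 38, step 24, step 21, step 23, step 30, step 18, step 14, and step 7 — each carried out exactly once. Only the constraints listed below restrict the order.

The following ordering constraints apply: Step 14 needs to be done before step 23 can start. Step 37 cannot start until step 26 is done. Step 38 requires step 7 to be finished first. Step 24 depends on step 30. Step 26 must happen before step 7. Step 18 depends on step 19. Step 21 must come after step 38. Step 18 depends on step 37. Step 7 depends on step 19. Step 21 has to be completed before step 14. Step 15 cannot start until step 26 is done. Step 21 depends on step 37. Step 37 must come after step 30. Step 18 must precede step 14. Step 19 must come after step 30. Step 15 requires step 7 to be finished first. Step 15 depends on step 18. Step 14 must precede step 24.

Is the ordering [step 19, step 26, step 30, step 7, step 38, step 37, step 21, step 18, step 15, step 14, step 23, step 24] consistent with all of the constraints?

In the proposed order, step 19 appears before step 30.
That contradicts the constraint that step 30 must precede step 19.

No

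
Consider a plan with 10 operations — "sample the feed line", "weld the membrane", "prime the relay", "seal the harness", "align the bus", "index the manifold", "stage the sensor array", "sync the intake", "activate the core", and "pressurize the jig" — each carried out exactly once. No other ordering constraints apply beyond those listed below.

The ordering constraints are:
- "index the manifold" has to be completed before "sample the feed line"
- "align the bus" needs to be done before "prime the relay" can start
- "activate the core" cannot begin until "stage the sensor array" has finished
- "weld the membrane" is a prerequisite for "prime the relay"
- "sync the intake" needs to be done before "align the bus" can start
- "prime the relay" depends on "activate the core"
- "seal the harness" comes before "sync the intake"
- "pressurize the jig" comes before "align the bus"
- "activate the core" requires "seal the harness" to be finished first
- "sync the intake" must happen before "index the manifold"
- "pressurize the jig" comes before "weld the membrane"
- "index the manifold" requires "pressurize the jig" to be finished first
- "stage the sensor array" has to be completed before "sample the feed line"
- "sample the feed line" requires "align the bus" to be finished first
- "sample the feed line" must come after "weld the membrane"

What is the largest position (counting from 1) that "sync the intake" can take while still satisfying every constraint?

6

Every operation that must follow "sync the intake" has to come after it. Tracing all chains starting from "sync the intake", those operations are: "sample the feed line", "prime the relay", "align the bus", "index the manifold" — 4 in total.
So at least 4 operations follow "sync the intake", putting "sync the intake" no later than position 6. That position is achievable by scheduling everything else first.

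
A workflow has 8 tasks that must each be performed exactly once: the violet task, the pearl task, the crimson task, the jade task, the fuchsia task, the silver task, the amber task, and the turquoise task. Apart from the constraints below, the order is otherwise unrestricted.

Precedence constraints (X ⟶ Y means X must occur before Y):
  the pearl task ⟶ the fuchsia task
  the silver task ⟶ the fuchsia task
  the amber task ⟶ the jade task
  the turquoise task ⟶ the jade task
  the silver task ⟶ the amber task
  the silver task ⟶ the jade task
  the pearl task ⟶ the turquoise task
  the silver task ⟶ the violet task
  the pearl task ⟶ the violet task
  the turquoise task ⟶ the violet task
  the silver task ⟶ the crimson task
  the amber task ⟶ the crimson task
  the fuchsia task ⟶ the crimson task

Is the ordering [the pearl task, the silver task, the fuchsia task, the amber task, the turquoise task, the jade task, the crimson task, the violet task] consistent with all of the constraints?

Yes

Checking each listed constraint against this order: for instance, the pearl task is in position 1 and the violet task in position 8, so that constraint holds — and the remaining constraints check out the same way.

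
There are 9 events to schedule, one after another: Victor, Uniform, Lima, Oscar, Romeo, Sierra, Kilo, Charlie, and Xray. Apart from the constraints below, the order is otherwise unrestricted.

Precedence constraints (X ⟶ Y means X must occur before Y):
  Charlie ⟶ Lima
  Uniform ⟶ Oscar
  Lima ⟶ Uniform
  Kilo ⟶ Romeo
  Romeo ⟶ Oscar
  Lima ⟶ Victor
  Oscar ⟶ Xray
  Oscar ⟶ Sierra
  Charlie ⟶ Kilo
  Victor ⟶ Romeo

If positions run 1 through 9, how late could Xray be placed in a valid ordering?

9

Nothing depends on Xray, so it can be the final event, position 9.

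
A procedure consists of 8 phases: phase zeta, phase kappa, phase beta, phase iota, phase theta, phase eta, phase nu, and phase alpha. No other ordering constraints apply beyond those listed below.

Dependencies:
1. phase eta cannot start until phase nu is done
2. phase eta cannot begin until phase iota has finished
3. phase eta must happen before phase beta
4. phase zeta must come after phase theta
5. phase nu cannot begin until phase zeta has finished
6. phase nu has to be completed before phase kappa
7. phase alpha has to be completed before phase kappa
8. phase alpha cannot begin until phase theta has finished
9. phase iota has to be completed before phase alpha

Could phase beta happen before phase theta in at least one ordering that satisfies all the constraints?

Following phase theta → phase zeta → phase nu → phase eta → phase beta, phase theta must precede phase beta in every valid ordering.
So no valid ordering can have phase beta before phase theta.

No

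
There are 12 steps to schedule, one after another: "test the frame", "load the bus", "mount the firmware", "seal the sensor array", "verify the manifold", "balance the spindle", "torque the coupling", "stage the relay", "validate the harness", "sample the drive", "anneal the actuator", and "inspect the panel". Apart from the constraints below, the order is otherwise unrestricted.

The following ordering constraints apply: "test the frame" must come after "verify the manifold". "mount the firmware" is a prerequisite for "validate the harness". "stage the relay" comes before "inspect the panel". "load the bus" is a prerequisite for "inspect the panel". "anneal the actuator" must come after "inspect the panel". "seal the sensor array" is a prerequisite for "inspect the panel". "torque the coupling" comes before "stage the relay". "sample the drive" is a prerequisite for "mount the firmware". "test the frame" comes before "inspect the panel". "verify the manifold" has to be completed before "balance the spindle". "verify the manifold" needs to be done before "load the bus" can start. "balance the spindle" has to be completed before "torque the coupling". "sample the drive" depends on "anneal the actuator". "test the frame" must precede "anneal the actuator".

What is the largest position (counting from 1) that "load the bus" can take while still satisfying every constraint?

7

Following every chain forward from "load the bus", the steps that must come later are "mount the firmware", "validate the harness", "sample the drive", "anneal the actuator", "inspect the panel" — 5 of them.
With 5 mandatory successors out of 12 steps total, the latest slot for "load the bus" is 12−5 = 7, and it's reachable by doing all non-successors before "load the bus".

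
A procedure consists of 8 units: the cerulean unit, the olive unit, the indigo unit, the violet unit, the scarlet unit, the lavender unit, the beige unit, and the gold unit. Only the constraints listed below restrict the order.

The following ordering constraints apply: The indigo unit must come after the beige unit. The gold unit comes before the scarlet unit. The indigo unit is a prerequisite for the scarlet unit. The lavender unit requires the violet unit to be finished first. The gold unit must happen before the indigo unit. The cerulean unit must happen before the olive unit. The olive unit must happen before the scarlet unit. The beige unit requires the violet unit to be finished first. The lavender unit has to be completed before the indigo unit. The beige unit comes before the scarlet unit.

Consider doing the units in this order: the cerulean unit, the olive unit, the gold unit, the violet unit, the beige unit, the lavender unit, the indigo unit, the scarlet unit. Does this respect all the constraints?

Every stated constraint is respected: the olive unit sits at position 2, ahead of the scarlet unit at position 8, and each of the other listed pairs likewise has the predecessor earlier in the sequence.

Yes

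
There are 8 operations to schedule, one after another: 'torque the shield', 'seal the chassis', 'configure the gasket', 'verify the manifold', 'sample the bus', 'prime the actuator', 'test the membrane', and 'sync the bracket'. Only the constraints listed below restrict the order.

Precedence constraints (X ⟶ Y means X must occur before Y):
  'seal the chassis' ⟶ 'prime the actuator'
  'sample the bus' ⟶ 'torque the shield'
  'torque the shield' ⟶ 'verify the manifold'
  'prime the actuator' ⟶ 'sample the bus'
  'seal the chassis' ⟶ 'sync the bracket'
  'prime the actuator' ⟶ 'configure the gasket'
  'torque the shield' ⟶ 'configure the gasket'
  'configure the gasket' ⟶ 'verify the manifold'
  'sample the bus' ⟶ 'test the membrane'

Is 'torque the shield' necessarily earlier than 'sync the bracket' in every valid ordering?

No

No chain of constraints connects 'torque the shield' to 'sync the bracket' in either direction.
A valid ordering placing 'sync the bracket' before 'torque the shield' exists, so the answer is no.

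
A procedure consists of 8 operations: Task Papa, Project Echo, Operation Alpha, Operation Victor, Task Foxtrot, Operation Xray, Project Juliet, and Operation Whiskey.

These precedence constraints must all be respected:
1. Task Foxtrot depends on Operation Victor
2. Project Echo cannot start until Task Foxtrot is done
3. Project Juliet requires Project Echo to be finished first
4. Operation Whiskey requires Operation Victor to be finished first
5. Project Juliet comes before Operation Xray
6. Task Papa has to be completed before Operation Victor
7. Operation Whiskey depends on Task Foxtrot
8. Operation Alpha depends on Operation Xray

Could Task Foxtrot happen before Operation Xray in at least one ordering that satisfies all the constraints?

Yes

Task Foxtrot is actually forced before Operation Xray by the constraints, so certainly some valid ordering has Task Foxtrot first.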